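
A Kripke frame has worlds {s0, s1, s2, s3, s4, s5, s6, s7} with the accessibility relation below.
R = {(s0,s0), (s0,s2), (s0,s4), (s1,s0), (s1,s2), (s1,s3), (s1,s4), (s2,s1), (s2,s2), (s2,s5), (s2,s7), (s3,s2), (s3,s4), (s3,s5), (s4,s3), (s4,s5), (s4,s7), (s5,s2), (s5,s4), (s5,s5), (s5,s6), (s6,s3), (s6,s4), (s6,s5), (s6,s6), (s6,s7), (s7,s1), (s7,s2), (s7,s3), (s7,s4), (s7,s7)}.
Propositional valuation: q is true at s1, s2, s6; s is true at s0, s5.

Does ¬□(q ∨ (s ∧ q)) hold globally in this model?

Let φ = ¬□(q ∨ (s ∧ q)). Evaluate φ at each world:
  s0 (successors {s0, s2, s4}): φ is true.
  s1 (successors {s0, s2, s3, s4}): φ is true.
  s2 (successors {s1, s2, s5, s7}): φ is true.
  s3 (successors {s2, s4, s5}): φ is true.
  s4 (successors {s3, s5, s7}): φ is true.
  s5 (successors {s2, s4, s5, s6}): φ is true.
  s6 (successors {s3, s4, s5, s6, s7}): φ is true.
  s7 (successors {s1, s2, s3, s4, s7}): φ is true.
For instance, at s2:
  At s2: □(q ∨ (s ∧ q)) is false, so ¬□(q ∨ (s ∧ q)) is true.
    At s2: □(q ∨ (s ∧ q)) requires q ∨ (s ∧ q) at every successor {s1, s2, s5, s7}.
      q ∨ (s ∧ q) fails at s5, so □(q ∨ (s ∧ q)) is false at s2.

Yes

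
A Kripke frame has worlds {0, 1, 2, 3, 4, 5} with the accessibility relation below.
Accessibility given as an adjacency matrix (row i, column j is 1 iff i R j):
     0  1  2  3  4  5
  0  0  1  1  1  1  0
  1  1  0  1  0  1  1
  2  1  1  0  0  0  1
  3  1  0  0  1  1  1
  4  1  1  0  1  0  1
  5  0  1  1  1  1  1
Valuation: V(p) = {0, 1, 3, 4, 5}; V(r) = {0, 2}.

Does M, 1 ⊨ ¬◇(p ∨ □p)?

Recall that □ψ holds at a world iff ψ holds at every accessible world, and ◇ψ holds iff ψ holds at some accessible world.
At 1: ◇(p ∨ □p) is true, so ¬◇(p ∨ □p) is false.
  At 1: ◇(p ∨ □p) requires p ∨ □p at some successor in {0, 2, 4, 5}.
    p ∨ □p holds at 0, so ◇(p ∨ □p) is true at 1.
      At 0: p is true, □p is false, so p ∨ □p is true.

No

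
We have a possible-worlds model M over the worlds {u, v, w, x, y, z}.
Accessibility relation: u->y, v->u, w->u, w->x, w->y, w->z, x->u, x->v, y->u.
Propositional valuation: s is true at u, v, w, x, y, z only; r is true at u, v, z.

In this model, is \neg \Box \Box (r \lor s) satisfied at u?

No

Recall that \Box ψ holds at a world iff ψ holds at every accessible world, and \Diamond ψ holds iff ψ holds at some accessible world.
At u: \Box \Box (r \lor s) is true, so \neg \Box \Box (r \lor s) is false.
  At u: \Box \Box (r \lor s) requires \Box (r \lor s) at every successor {y}.
      At y: \Box (r \lor s) requires r \lor s at every successor {u}.
        At u: r \lor s is true.
      So \Box (r \lor s) is true at y.
  So \Box \Box (r \lor s) is true at u.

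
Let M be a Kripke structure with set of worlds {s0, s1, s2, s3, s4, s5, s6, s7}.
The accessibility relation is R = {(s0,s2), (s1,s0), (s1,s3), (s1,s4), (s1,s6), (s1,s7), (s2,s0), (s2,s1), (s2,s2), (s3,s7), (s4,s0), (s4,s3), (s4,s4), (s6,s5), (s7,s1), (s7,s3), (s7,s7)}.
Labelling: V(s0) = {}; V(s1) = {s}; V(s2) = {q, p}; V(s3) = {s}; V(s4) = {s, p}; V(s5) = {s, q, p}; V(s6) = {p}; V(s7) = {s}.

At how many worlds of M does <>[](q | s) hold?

Let φ = <>[](q | s). Evaluate φ at each world:
  s0 (successors {s2}): φ is false.
  s1 (successors {s0, s3, s4, s6, s7}): φ is true.
  s2 (successors {s0, s1, s2}): φ is true.
  s3 (successors {s7}): φ is true.
  s4 (successors {s0, s3, s4}): φ is true.
  s5 (successors ∅): φ is false.
  s6 (successors {s5}): φ is true.
  s7 (successors {s1, s3, s7}): φ is true.
For instance, at s1:
  At s1: <>[](q | s) requires [](q | s) at some successor in {s0, s3, s4, s6, s7}.
    [](q | s) holds at s0, so <>[](q | s) is true at s1.
      At s0: [](q | s) requires q | s at every successor {s2}.
        At s2: q | s is true.
      So [](q | s) is true at s0.
Satisfying worlds: {s1, s2, s3, s4, s6, s7}

6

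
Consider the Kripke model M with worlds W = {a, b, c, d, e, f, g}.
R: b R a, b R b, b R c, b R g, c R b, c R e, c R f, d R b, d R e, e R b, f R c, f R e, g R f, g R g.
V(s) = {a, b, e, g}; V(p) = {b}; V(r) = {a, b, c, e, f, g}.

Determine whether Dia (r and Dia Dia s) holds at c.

Recall that Dia ψ holds at a world iff ψ holds at some accessible world.
At c: Dia (r and Dia Dia s) requires r and Dia Dia s at some successor in {b, e, f}.
  r and Dia Dia s holds at b, so Dia (r and Dia Dia s) is true at c.
    At b: r is true, Dia Dia s is true, so r and Dia Dia s is true.
      At b: Dia Dia s requires Dia s at some successor in {a, b, c, g}.
        Dia s holds at b, so Dia Dia s is true at b.

Yes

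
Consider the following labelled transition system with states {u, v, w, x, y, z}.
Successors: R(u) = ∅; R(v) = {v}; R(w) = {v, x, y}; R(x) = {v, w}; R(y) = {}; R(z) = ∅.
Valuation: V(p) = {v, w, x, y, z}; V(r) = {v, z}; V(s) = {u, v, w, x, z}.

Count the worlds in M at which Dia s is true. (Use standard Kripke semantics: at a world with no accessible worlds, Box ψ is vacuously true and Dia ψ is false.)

3

Let φ = Dia s. Evaluate φ at each world:
  u (successors ∅): φ is false.
  v (successors {v}): φ is true.
  w (successors {v, x, y}): φ is true.
  x (successors {v, w}): φ is true.
  y (successors ∅): φ is false.
  z (successors ∅): φ is false.
For instance, at x:
  At x: Dia s requires s at some successor in {v, w}.
    s holds at v, so Dia s is true at x.
Satisfying worlds: {v, w, x}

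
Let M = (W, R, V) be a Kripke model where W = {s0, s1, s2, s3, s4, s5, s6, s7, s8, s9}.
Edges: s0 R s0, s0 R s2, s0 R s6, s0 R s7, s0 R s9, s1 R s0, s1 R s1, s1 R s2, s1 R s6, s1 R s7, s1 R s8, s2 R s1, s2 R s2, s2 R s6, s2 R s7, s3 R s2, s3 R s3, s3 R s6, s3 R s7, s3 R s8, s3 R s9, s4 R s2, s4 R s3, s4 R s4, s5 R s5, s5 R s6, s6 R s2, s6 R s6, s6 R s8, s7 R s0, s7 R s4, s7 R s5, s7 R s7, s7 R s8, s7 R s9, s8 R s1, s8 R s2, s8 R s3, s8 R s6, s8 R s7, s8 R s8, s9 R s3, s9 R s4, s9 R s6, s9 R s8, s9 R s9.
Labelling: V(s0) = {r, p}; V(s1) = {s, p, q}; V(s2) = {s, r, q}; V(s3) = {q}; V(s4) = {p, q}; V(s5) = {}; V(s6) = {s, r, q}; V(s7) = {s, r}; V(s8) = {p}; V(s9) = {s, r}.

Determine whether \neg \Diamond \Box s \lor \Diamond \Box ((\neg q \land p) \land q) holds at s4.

At s4: \neg \Diamond \Box s is false, \Diamond \Box ((\neg q \land p) \land q) is false, so \neg \Diamond \Box s \lor \Diamond \Box ((\neg q \land p) \land q) is false.
  At s4: \Diamond \Box s is true, so \neg \Diamond \Box s is false.
    At s4: \Diamond \Box s requires \Box s at some successor in {s2, s3, s4}.
      \Box s holds at s2, so \Diamond \Box s is true at s4.
  At s4: \Diamond \Box ((\neg q \land p) \land q) requires \Box ((\neg q \land p) \land q) at some successor in {s2, s3, s4}.
    At s2: \Box ((\neg q \land p) \land q) is false.
    At s3: \Box ((\neg q \land p) \land q) is false.
    At s4: \Box ((\neg q \land p) \land q) is false.
  So \Diamond \Box ((\neg q \land p) \land q) is false at s4.

No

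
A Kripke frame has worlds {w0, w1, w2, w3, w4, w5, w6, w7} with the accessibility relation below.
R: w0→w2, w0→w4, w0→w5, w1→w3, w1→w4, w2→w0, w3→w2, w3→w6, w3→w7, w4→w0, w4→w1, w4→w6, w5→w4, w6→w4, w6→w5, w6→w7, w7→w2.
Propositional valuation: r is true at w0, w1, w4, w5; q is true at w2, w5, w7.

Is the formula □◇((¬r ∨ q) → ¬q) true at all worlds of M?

No

Let φ = □◇((¬r ∨ q) → ¬q). Evaluate φ at each world:
  w0 (successors {w2, w4, w5}): φ is true.
  w1 (successors {w3, w4}): φ is true.
  w2 (successors {w0}): φ is true.
  w3 (successors {w2, w6, w7}): φ is false.
  w4 (successors {w0, w1, w6}): φ is true.
  w5 (successors {w4}): φ is true.
  w6 (successors {w4, w5, w7}): φ is false.
  w7 (successors {w2}): φ is true.
Detail at w3 (counterexample):
  At w3: □◇((¬r ∨ q) → ¬q) requires ◇((¬r ∨ q) → ¬q) at every successor {w2, w6, w7}.
    ◇((¬r ∨ q) → ¬q) fails at w7, so □◇((¬r ∨ q) → ¬q) is false at w3.
      At w7: ◇((¬r ∨ q) → ¬q) requires (¬r ∨ q) → ¬q at some successor in {w2}.
        At w2: (¬r ∨ q) → ¬q is false.
      So ◇((¬r ∨ q) → ¬q) is false at w7.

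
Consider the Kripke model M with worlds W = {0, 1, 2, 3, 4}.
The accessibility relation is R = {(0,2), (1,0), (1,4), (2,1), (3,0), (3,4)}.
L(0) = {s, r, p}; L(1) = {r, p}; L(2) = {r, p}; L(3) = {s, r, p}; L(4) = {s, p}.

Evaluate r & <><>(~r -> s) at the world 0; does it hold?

At 0: r is true, <><>(~r -> s) is true, so r & <><>(~r -> s) is true.
  At 0: <><>(~r -> s) requires <>(~r -> s) at some successor in {2}.
    <>(~r -> s) holds at 2, so <><>(~r -> s) is true at 0.
      At 2: <>(~r -> s) requires ~r -> s at some successor in {1}.
        ~r -> s holds at 1, so <>(~r -> s) is true at 2.

Yes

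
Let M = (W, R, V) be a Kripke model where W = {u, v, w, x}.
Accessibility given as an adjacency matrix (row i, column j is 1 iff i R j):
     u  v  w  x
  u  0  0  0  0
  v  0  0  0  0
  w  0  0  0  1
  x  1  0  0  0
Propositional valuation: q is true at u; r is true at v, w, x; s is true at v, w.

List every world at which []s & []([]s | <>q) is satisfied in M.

u, v

Recall that []ψ holds at a world iff ψ holds at every accessible world, and <>ψ holds iff ψ holds at some accessible world.
Let φ = []s & []([]s | <>q). Evaluate φ at each world:
  u (successors ∅): φ is true.
  v (successors ∅): φ is true.
  w (successors {x}): φ is false.
  x (successors {u}): φ is false.
For instance, at w:
  At w: []s is false, []([]s | <>q) is true, so []s & []([]s | <>q) is false.
    At w: []s requires s at every successor {x}.
      s fails at x, so []s is false at w.
    At w: []([]s | <>q) requires []s | <>q at every successor {x}.
      At x: []s | <>q is true.
    So []([]s | <>q) is true at w.
Satisfying worlds: {u, v}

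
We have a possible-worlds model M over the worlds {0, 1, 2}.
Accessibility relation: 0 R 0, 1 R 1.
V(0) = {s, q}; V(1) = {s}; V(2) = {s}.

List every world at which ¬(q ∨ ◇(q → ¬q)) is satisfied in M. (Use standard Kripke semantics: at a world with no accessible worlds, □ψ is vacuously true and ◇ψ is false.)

Let φ = ¬(q ∨ ◇(q → ¬q)). Evaluate φ at each world:
  0 (successors {0}): φ is false.
  1 (successors {1}): φ is false.
  2 (successors ∅): φ is true.
For instance, at 0:
  At 0: q ∨ ◇(q → ¬q) is true, so ¬(q ∨ ◇(q → ¬q)) is false.
    At 0: q is true, ◇(q → ¬q) is false, so q ∨ ◇(q → ¬q) is true.
      At 0: ◇(q → ¬q) requires q → ¬q at some successor in {0}.
        At 0: q → ¬q is false.
      So ◇(q → ¬q) is false at 0.
Satisfying worlds: {2}

2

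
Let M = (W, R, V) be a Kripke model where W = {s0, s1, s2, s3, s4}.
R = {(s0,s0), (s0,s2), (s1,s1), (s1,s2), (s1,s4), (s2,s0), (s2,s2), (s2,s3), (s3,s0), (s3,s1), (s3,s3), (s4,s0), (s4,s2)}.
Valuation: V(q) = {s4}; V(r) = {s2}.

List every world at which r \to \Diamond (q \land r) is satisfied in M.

Recall that \Diamond ψ holds at a world iff ψ holds at some accessible world.
Let φ = r \to \Diamond (q \land r). Evaluate φ at each world:
  s0 (successors {s0, s2}): φ is true.
  s1 (successors {s1, s2, s4}): φ is true.
  s2 (successors {s0, s2, s3}): φ is false.
  s3 (successors {s0, s1, s3}): φ is true.
  s4 (successors {s0, s2}): φ is true.
For instance, at s1:
  At s1: r is false, \Diamond (q \land r) is false, so r \to \Diamond (q \land r) is true.
    At s1: \Diamond (q \land r) requires q \land r at some successor in {s1, s2, s4}.
      At s1: q \land r is false.
      At s2: q \land r is false.
      At s4: q \land r is false.
    So \Diamond (q \land r) is false at s1.
Satisfying worlds: {s0, s1, s3, s4}

s0, s1, s3, s4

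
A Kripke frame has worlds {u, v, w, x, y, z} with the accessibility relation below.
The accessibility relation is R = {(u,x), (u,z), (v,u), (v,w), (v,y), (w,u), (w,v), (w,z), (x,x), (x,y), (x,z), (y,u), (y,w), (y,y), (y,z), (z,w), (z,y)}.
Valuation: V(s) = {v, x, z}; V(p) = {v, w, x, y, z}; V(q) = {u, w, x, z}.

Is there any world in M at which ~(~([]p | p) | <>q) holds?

Let φ = ~(~([]p | p) | <>q). Evaluate φ at each world:
  u (successors {x, z}): φ is false.
  v (successors {u, w, y}): φ is false.
  w (successors {u, v, z}): φ is false.
  x (successors {x, y, z}): φ is false.
  y (successors {u, w, y, z}): φ is false.
  z (successors {w, y}): φ is false.
For instance, at v:
  At v: ~([]p | p) | <>q is true, so ~(~([]p | p) | <>q) is false.
    At v: ~([]p | p) is false, <>q is true, so ~([]p | p) | <>q is true.
      At v: []p | p is true, so ~([]p | p) is false.
      At v: <>q requires q at some successor in {u, w, y}.
        q holds at u, so <>q is true at v.

No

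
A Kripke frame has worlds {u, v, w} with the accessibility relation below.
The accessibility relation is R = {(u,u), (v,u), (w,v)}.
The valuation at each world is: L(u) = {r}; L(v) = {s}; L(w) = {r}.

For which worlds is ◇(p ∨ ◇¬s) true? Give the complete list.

u, v, w

Recall that ◇ψ holds at a world iff ψ holds at some accessible world.
Let φ = ◇(p ∨ ◇¬s). Evaluate φ at each world:
  u (successors {u}): φ is true.
  v (successors {u}): φ is true.
  w (successors {v}): φ is true.
For instance, at v:
  At v: ◇(p ∨ ◇¬s) requires p ∨ ◇¬s at some successor in {u}.
    p ∨ ◇¬s holds at u, so ◇(p ∨ ◇¬s) is true at v.
      At u: p is false, ◇¬s is true, so p ∨ ◇¬s is true.
Satisfying worlds: {u, v, w}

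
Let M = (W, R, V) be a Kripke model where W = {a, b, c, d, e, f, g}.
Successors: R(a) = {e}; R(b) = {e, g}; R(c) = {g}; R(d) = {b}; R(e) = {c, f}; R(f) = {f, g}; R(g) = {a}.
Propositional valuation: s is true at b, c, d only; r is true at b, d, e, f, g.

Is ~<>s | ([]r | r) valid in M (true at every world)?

Let φ = ~<>s | ([]r | r). Evaluate φ at each world:
  a (successors {e}): φ is true.
  b (successors {e, g}): φ is true.
  c (successors {g}): φ is true.
  d (successors {b}): φ is true.
  e (successors {c, f}): φ is true.
  f (successors {f, g}): φ is true.
  g (successors {a}): φ is true.
For instance, at g:
  At g: ~<>s is true, []r | r is true, so ~<>s | ([]r | r) is true.
    At g: <>s is false, so ~<>s is true.
      At g: <>s requires s at some successor in {a}.
        At a: s is false.
      So <>s is false at g.
    At g: []r is false, r is true, so []r | r is true.
      At g: []r requires r at every successor {a}.
        r fails at a, so []r is false at g.

Yes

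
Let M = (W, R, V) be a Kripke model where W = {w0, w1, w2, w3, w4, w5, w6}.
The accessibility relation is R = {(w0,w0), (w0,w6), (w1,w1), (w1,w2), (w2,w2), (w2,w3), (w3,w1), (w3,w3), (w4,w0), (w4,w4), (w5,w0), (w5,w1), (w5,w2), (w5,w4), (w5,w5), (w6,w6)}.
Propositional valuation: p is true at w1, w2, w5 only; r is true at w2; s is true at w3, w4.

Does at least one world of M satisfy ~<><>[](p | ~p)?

No

Let φ = ~<><>[](p | ~p). Evaluate φ at each world:
  w0 (successors {w0, w6}): φ is false.
  w1 (successors {w1, w2}): φ is false.
  w2 (successors {w2, w3}): φ is false.
  w3 (successors {w1, w3}): φ is false.
  w4 (successors {w0, w4}): φ is false.
  w5 (successors {w0, w1, w2, w4, w5}): φ is false.
  w6 (successors {w6}): φ is false.
For instance, at w4:
  At w4: <><>[](p | ~p) is true, so ~<><>[](p | ~p) is false.
    At w4: <><>[](p | ~p) requires <>[](p | ~p) at some successor in {w0, w4}.
      <>[](p | ~p) holds at w0, so <><>[](p | ~p) is true at w4.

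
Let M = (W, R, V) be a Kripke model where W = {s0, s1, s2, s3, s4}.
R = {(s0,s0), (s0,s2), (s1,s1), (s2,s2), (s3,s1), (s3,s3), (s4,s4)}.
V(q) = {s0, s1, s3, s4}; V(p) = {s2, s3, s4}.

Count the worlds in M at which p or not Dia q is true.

3

Let φ = p or not Dia q. Evaluate φ at each world:
  s0 (successors {s0, s2}): φ is false.
  s1 (successors {s1}): φ is false.
  s2 (successors {s2}): φ is true.
  s3 (successors {s1, s3}): φ is true.
  s4 (successors {s4}): φ is true.
For instance, at s0:
  At s0: p is false, not Dia q is false, so p or not Dia q is false.
    At s0: Dia q is true, so not Dia q is false.
      At s0: Dia q requires q at some successor in {s0, s2}.
        q holds at s0, so Dia q is true at s0.
Satisfying worlds: {s2, s3, s4}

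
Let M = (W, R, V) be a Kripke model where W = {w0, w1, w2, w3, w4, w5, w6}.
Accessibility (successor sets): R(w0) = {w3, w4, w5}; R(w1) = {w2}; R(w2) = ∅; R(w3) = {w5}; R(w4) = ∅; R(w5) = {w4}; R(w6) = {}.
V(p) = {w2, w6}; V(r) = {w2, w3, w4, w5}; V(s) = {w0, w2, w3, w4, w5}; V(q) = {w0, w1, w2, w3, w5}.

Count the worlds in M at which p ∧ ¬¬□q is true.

Let φ = p ∧ ¬¬□q. Evaluate φ at each world:
  w0 (successors {w3, w4, w5}): φ is false.
  w1 (successors {w2}): φ is false.
  w2 (successors ∅): φ is true.
  w3 (successors {w5}): φ is false.
  w4 (successors ∅): φ is false.
  w5 (successors {w4}): φ is false.
  w6 (successors ∅): φ is true.
For instance, at w5:
  At w5: p is false, ¬¬□q is false, so p ∧ ¬¬□q is false.
    At w5: ¬□q is true, so ¬¬□q is false.
      At w5: □q is false, so ¬□q is true.
Satisfying worlds: {w2, w6}

2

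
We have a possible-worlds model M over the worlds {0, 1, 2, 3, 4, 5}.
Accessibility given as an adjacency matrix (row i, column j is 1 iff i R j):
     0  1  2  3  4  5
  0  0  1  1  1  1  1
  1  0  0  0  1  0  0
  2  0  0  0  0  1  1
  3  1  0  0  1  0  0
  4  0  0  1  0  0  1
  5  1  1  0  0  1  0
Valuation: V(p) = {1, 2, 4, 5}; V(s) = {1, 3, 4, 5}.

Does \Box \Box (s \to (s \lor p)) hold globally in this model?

Yes

Recall that \Box ψ holds at a world iff ψ holds at every accessible world, and \Diamond ψ holds iff ψ holds at some accessible world.
Let φ = \Box \Box (s \to (s \lor p)). Evaluate φ at each world:
  0 (successors {1, 2, 3, 4, 5}): φ is true.
  1 (successors {3}): φ is true.
  2 (successors {4, 5}): φ is true.
  3 (successors {0, 3}): φ is true.
  4 (successors {2, 5}): φ is true.
  5 (successors {0, 1, 4}): φ is true.
For instance, at 1:
  At 1: \Box \Box (s \to (s \lor p)) requires \Box (s \to (s \lor p)) at every successor {3}.
      At 3: \Box (s \to (s \lor p)) requires s \to (s \lor p) at every successor {0, 3}.
        At 0: s \to (s \lor p) is true.
        At 3: s \to (s \lor p) is true.
      So \Box (s \to (s \lor p)) is true at 3.
  So \Box \Box (s \to (s \lor p)) is true at 1.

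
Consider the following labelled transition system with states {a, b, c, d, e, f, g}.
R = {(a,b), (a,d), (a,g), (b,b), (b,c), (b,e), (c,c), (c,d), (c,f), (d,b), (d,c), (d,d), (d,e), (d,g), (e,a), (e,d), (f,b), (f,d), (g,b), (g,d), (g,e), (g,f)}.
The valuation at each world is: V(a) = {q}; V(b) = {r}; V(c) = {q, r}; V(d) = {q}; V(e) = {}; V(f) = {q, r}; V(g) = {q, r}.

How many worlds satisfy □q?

2

Let φ = □q. Evaluate φ at each world:
  a (successors {b, d, g}): φ is false.
  b (successors {b, c, e}): φ is false.
  c (successors {c, d, f}): φ is true.
  d (successors {b, c, d, e, g}): φ is false.
  e (successors {a, d}): φ is true.
  f (successors {b, d}): φ is false.
  g (successors {b, d, e, f}): φ is false.
For instance, at b:
  At b: □q requires q at every successor {b, c, e}.
    q fails at b, so □q is false at b.
Satisfying worlds: {c, e}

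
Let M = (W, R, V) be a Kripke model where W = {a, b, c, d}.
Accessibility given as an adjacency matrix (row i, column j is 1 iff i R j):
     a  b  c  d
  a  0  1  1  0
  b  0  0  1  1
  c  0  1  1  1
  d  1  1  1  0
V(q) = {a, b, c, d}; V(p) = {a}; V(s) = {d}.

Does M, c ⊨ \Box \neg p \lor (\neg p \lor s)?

Yes

Recall that \Box ψ holds at a world iff ψ holds at every accessible world, and \Diamond ψ holds iff ψ holds at some accessible world.
At c: \Box \neg p is true, \neg p \lor s is true, so \Box \neg p \lor (\neg p \lor s) is true.
  At c: \Box \neg p requires \neg p at every successor {b, c, d}.
    At b: \neg p is true.
    At c: \neg p is true.
    At d: \neg p is true.
  So \Box \neg p is true at c.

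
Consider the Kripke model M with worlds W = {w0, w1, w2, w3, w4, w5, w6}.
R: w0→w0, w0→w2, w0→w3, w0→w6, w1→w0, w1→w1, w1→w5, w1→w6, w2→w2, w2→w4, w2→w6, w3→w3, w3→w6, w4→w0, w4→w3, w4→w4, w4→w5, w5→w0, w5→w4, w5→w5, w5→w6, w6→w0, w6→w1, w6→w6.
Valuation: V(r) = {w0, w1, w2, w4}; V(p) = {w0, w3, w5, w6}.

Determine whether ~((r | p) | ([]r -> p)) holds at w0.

Recall that []ψ holds at a world iff ψ holds at every accessible world, and <>ψ holds iff ψ holds at some accessible world.
At w0: (r | p) | ([]r -> p) is true, so ~((r | p) | ([]r -> p)) is false.
  At w0: r | p is true, []r -> p is true, so (r | p) | ([]r -> p) is true.
    At w0: []r is false, p is true, so []r -> p is true.
      At w0: []r requires r at every successor {w0, w2, w3, w6}.
        r fails at w3, so []r is false at w0.

No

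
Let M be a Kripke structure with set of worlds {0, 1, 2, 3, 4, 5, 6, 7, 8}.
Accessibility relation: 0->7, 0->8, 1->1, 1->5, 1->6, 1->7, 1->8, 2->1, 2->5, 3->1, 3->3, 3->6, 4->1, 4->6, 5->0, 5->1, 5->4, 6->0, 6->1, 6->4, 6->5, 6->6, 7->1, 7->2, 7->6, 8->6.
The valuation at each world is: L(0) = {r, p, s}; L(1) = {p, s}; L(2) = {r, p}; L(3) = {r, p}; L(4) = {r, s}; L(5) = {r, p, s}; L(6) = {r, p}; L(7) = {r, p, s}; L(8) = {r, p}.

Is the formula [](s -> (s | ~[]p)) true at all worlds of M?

Let φ = [](s -> (s | ~[]p)). Evaluate φ at each world:
  0 (successors {7, 8}): φ is true.
  1 (successors {1, 5, 6, 7, 8}): φ is true.
  2 (successors {1, 5}): φ is true.
  3 (successors {1, 3, 6}): φ is true.
  4 (successors {1, 6}): φ is true.
  5 (successors {0, 1, 4}): φ is true.
  6 (successors {0, 1, 4, 5, 6}): φ is true.
  7 (successors {1, 2, 6}): φ is true.
  8 (successors {6}): φ is true.
For instance, at 7:
  At 7: [](s -> (s | ~[]p)) requires s -> (s | ~[]p) at every successor {1, 2, 6}.
      At 1: s is true, s | ~[]p is true, so s -> (s | ~[]p) is true.
      At 2: s is false, s | ~[]p is false, so s -> (s | ~[]p) is true.
      At 6: s is false, s | ~[]p is true, so s -> (s | ~[]p) is true.
  So [](s -> (s | ~[]p)) is true at 7.

Yes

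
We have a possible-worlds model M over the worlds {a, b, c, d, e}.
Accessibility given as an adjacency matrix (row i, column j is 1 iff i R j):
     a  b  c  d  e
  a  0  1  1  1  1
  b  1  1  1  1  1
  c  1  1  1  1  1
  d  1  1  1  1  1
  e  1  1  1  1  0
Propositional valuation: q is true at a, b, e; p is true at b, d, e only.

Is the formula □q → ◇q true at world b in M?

At b: □q is false, ◇q is true, so □q → ◇q is true.
  At b: □q requires q at every successor {a, b, c, d, e}.
    q fails at c, so □q is false at b.
  At b: ◇q requires q at some successor in {a, b, c, d, e}.
    q holds at a, so ◇q is true at b.

Yes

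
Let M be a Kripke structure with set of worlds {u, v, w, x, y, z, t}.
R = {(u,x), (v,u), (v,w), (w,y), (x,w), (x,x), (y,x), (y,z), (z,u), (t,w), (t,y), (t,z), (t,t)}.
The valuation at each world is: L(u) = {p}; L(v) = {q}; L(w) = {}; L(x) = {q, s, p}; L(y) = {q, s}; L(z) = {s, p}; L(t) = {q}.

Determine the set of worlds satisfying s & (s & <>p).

Let φ = s & (s & <>p). Evaluate φ at each world:
  u (successors {x}): φ is false.
  v (successors {u, w}): φ is false.
  w (successors {y}): φ is false.
  x (successors {w, x}): φ is true.
  y (successors {x, z}): φ is true.
  z (successors {u}): φ is true.
  t (successors {w, y, z, t}): φ is false.
For instance, at t:
  At t: s is false, s & <>p is false, so s & (s & <>p) is false.
    At t: s is false, <>p is true, so s & <>p is false.
      At t: <>p requires p at some successor in {w, y, z, t}.
        p holds at z, so <>p is true at t.
Satisfying worlds: {x, y, z}

x, y, z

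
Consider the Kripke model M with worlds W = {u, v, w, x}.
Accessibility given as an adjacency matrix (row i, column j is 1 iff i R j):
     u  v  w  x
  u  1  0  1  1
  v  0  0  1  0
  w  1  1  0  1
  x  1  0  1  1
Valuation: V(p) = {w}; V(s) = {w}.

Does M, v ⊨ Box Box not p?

Recall that Box ψ holds at a world iff ψ holds at every accessible world, and Dia ψ holds iff ψ holds at some accessible world.
At v: Box Box not p requires Box not p at every successor {w}.
    At w: Box not p requires not p at every successor {u, v, x}.
      At u: not p is true.
      At v: not p is true.
      At x: not p is true.
    So Box not p is true at w.
So Box Box not p is true at v.

Yes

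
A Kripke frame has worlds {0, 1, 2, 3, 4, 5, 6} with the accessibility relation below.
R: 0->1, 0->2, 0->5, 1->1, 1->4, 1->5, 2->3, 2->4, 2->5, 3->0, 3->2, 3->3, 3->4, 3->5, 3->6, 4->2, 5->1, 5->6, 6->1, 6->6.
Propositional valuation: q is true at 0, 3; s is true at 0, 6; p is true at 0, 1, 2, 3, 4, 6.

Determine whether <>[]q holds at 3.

No

At 3: <>[]q requires []q at some successor in {0, 2, 3, 4, 5, 6}.
  At 0: []q is false.
  At 2: []q is false.
  At 3: []q is false.
  At 4: []q is false.
  At 5: []q is false.
  At 6: []q is false.
So <>[]q is false at 3.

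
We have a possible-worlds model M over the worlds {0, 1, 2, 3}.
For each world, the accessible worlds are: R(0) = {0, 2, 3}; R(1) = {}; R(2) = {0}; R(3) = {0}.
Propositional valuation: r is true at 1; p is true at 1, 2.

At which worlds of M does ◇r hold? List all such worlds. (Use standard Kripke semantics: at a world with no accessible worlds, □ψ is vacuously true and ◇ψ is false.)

Recall that ◇ψ holds at a world iff ψ holds at some accessible world.
Let φ = ◇r. Evaluate φ at each world:
  0 (successors {0, 2, 3}): φ is false.
  1 (successors ∅): φ is false.
  2 (successors {0}): φ is false.
  3 (successors {0}): φ is false.
For instance, at 0:
  At 0: ◇r requires r at some successor in {0, 2, 3}.
    At 0: r is false.
    At 2: r is false.
    At 3: r is false.
  So ◇r is false at 0.
Satisfying worlds: none.

none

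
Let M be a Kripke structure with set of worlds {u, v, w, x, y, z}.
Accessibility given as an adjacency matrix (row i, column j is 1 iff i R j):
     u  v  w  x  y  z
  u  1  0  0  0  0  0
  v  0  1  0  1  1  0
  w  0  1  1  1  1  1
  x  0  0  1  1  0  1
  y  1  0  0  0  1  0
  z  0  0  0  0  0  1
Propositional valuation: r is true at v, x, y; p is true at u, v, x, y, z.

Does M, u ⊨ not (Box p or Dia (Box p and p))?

No

At u: Box p or Dia (Box p and p) is true, so not (Box p or Dia (Box p and p)) is false.
  At u: Box p is true, Dia (Box p and p) is true, so Box p or Dia (Box p and p) is true.
    At u: Box p requires p at every successor {u}.
      At u: p is true.
    So Box p is true at u.
    At u: Dia (Box p and p) requires Box p and p at some successor in {u}.
      Box p and p holds at u, so Dia (Box p and p) is true at u.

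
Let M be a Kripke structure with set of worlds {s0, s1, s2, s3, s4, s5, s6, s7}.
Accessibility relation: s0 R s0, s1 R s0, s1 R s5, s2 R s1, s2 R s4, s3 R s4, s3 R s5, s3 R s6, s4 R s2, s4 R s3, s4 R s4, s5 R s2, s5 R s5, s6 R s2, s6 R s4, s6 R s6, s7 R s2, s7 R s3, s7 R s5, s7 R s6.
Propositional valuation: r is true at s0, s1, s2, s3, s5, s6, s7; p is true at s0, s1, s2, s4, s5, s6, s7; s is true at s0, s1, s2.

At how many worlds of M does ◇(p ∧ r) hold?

8

Let φ = ◇(p ∧ r). Evaluate φ at each world:
  s0 (successors {s0}): φ is true.
  s1 (successors {s0, s5}): φ is true.
  s2 (successors {s1, s4}): φ is true.
  s3 (successors {s4, s5, s6}): φ is true.
  s4 (successors {s2, s3, s4}): φ is true.
  s5 (successors {s2, s5}): φ is true.
  s6 (successors {s2, s4, s6}): φ is true.
  s7 (successors {s2, s3, s5, s6}): φ is true.
For instance, at s2:
  At s2: ◇(p ∧ r) requires p ∧ r at some successor in {s1, s4}.
    p ∧ r holds at s1, so ◇(p ∧ r) is true at s2.
Satisfying worlds: {s0, s1, s2, s3, s4, s5, s6, s7}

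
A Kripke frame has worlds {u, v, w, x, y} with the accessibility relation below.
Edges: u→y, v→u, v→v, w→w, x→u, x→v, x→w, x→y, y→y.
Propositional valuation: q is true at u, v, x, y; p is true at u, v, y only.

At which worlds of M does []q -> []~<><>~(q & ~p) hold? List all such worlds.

w, x

Recall that []ψ holds at a world iff ψ holds at every accessible world, and <>ψ holds iff ψ holds at some accessible world.
Let φ = []q -> []~<><>~(q & ~p). Evaluate φ at each world:
  u (successors {y}): φ is false.
  v (successors {u, v}): φ is false.
  w (successors {w}): φ is true.
  x (successors {u, v, w, y}): φ is true.
  y (successors {y}): φ is false.
For instance, at u:
  At u: []q is true, []~<><>~(q & ~p) is false, so []q -> []~<><>~(q & ~p) is false.
    At u: []q requires q at every successor {y}.
      At y: q is true.
    So []q is true at u.
    At u: []~<><>~(q & ~p) requires ~<><>~(q & ~p) at every successor {y}.
      ~<><>~(q & ~p) fails at y, so []~<><>~(q & ~p) is false at u.
Satisfying worlds: {w, x}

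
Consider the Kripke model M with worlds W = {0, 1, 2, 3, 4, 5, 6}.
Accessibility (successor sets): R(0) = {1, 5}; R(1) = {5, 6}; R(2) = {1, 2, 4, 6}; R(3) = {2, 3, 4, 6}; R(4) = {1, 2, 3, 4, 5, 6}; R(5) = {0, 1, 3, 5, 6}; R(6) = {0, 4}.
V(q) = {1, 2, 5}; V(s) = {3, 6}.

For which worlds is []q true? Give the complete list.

Recall that []ψ holds at a world iff ψ holds at every accessible world, and <>ψ holds iff ψ holds at some accessible world.
Let φ = []q. Evaluate φ at each world:
  0 (successors {1, 5}): φ is true.
  1 (successors {5, 6}): φ is false.
  2 (successors {1, 2, 4, 6}): φ is false.
  3 (successors {2, 3, 4, 6}): φ is false.
  4 (successors {1, 2, 3, 4, 5, 6}): φ is false.
  5 (successors {0, 1, 3, 5, 6}): φ is false.
  6 (successors {0, 4}): φ is false.
For instance, at 4:
  At 4: []q requires q at every successor {1, 2, 3, 4, 5, 6}.
    q fails at 3, so []q is false at 4.
Satisfying worlds: {0}

0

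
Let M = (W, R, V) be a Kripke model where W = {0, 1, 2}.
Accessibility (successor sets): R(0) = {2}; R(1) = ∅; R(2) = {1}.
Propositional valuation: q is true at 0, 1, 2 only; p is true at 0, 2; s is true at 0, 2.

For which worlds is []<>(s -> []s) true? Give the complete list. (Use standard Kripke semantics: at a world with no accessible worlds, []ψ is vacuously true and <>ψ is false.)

Let φ = []<>(s -> []s). Evaluate φ at each world:
  0 (successors {2}): φ is true.
  1 (successors ∅): φ is true.
  2 (successors {1}): φ is false.
For instance, at 0:
  At 0: []<>(s -> []s) requires <>(s -> []s) at every successor {2}.
      At 2: <>(s -> []s) requires s -> []s at some successor in {1}.
        s -> []s holds at 1, so <>(s -> []s) is true at 2.
  So []<>(s -> []s) is true at 0.
Satisfying worlds: {0, 1}

0, 1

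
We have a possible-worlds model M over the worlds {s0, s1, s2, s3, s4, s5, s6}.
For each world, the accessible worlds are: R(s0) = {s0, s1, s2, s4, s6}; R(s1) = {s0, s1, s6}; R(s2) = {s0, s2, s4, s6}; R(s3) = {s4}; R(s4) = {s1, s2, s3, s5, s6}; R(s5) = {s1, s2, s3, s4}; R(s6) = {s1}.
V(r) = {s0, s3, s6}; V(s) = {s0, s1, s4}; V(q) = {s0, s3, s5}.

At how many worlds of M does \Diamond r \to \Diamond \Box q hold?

Let φ = \Diamond r \to \Diamond \Box q. Evaluate φ at each world:
  s0 (successors {s0, s1, s2, s4, s6}): φ is false.
  s1 (successors {s0, s1, s6}): φ is false.
  s2 (successors {s0, s2, s4, s6}): φ is false.
  s3 (successors {s4}): φ is true.
  s4 (successors {s1, s2, s3, s5, s6}): φ is false.
  s5 (successors {s1, s2, s3, s4}): φ is false.
  s6 (successors {s1}): φ is true.
For instance, at s0:
  At s0: \Diamond r is true, \Diamond \Box q is false, so \Diamond r \to \Diamond \Box q is false.
    At s0: \Diamond r requires r at some successor in {s0, s1, s2, s4, s6}.
      r holds at s0, so \Diamond r is true at s0.
    At s0: \Diamond \Box q requires \Box q at some successor in {s0, s1, s2, s4, s6}.
      At s0: \Box q is false.
      At s1: \Box q is false.
      At s2: \Box q is false.
      At s4: \Box q is false.
      At s6: \Box q is false.
    So \Diamond \Box q is false at s0.
Satisfying worlds: {s3, s6}

2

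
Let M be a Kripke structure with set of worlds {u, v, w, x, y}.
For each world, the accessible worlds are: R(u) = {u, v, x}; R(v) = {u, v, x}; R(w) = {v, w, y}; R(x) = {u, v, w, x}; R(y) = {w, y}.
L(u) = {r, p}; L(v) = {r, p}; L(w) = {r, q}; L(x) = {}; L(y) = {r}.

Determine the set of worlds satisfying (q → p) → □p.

Recall that □ψ holds at a world iff ψ holds at every accessible world, and ◇ψ holds iff ψ holds at some accessible world.
Let φ = (q → p) → □p. Evaluate φ at each world:
  u (successors {u, v, x}): φ is false.
  v (successors {u, v, x}): φ is false.
  w (successors {v, w, y}): φ is true.
  x (successors {u, v, w, x}): φ is false.
  y (successors {w, y}): φ is false.
For instance, at y:
  At y: q → p is true, □p is false, so (q → p) → □p is false.
    At y: □p requires p at every successor {w, y}.
      p fails at w, so □p is false at y.
Satisfying worlds: {w}

w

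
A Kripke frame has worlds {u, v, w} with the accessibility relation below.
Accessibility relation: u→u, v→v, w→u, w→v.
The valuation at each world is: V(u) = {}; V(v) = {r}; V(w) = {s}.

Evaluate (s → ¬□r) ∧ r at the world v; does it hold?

Yes

Recall that □ψ holds at a world iff ψ holds at every accessible world, and ◇ψ holds iff ψ holds at some accessible world.
At v: s → ¬□r is true, r is true, so (s → ¬□r) ∧ r is true.
  At v: s is false, ¬□r is false, so s → ¬□r is true.
    At v: □r is true, so ¬□r is false.
      At v: □r requires r at every successor {v}.
        At v: r is true.
      So □r is true at v.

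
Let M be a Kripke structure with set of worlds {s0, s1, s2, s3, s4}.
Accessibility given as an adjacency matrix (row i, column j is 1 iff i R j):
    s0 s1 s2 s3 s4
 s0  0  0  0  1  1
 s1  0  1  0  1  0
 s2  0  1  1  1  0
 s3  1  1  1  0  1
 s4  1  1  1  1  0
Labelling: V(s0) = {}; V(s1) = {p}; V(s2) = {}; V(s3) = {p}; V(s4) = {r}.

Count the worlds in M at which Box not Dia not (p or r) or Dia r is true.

2

Let φ = Box not Dia not (p or r) or Dia r. Evaluate φ at each world:
  s0 (successors {s3, s4}): φ is true.
  s1 (successors {s1, s3}): φ is false.
  s2 (successors {s1, s2, s3}): φ is false.
  s3 (successors {s0, s1, s2, s4}): φ is true.
  s4 (successors {s0, s1, s2, s3}): φ is false.
For instance, at s0:
  At s0: Box not Dia not (p or r) is false, Dia r is true, so Box not Dia not (p or r) or Dia r is true.
    At s0: Box not Dia not (p or r) requires not Dia not (p or r) at every successor {s3, s4}.
      not Dia not (p or r) fails at s3, so Box not Dia not (p or r) is false at s0.
    At s0: Dia r requires r at some successor in {s3, s4}.
      r holds at s4, so Dia r is true at s0.
Satisfying worlds: {s0, s3}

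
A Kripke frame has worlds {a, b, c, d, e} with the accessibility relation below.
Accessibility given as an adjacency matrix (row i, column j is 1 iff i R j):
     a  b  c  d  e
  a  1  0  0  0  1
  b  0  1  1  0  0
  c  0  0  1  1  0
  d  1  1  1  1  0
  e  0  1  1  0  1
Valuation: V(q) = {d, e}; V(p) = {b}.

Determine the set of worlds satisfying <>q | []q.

Recall that []ψ holds at a world iff ψ holds at every accessible world, and <>ψ holds iff ψ holds at some accessible world.
Let φ = <>q | []q. Evaluate φ at each world:
  a (successors {a, e}): φ is true.
  b (successors {b, c}): φ is false.
  c (successors {c, d}): φ is true.
  d (successors {a, b, c, d}): φ is true.
  e (successors {b, c, e}): φ is true.
For instance, at b:
  At b: <>q is false, []q is false, so <>q | []q is false.
    At b: <>q requires q at some successor in {b, c}.
      At b: q is false.
      At c: q is false.
    So <>q is false at b.
    At b: []q requires q at every successor {b, c}.
      q fails at b, so []q is false at b.
Satisfying worlds: {a, c, d, e}

a, c, d, e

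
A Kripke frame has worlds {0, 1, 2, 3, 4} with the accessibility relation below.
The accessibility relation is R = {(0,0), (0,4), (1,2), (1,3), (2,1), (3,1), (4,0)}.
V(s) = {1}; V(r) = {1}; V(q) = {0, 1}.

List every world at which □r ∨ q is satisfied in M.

Recall that □ψ holds at a world iff ψ holds at every accessible world, and ◇ψ holds iff ψ holds at some accessible world.
Let φ = □r ∨ q. Evaluate φ at each world:
  0 (successors {0, 4}): φ is true.
  1 (successors {2, 3}): φ is true.
  2 (successors {1}): φ is true.
  3 (successors {1}): φ is true.
  4 (successors {0}): φ is false.
For instance, at 2:
  At 2: □r is true, q is false, so □r ∨ q is true.
    At 2: □r requires r at every successor {1}.
      At 1: r is true.
    So □r is true at 2.
Satisfying worlds: {0, 1, 2, 3}

0, 1, 2, 3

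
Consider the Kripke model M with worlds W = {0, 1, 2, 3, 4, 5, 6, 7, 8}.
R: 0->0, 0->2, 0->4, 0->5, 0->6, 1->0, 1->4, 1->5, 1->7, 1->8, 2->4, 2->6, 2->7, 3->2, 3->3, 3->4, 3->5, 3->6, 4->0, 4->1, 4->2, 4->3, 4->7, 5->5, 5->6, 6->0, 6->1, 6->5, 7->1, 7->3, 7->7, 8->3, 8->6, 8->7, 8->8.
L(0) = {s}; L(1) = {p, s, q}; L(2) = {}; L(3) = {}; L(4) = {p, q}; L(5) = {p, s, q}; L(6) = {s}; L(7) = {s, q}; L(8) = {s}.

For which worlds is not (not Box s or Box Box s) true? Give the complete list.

Let φ = not (not Box s or Box Box s). Evaluate φ at each world:
  0 (successors {0, 2, 4, 5, 6}): φ is false.
  1 (successors {0, 4, 5, 7, 8}): φ is false.
  2 (successors {4, 6, 7}): φ is false.
  3 (successors {2, 3, 4, 5, 6}): φ is false.
  4 (successors {0, 1, 2, 3, 7}): φ is false.
  5 (successors {5, 6}): φ is false.
  6 (successors {0, 1, 5}): φ is true.
  7 (successors {1, 3, 7}): φ is false.
  8 (successors {3, 6, 7, 8}): φ is false.
For instance, at 4:
  At 4: not Box s or Box Box s is true, so not (not Box s or Box Box s) is false.
    At 4: not Box s is true, Box Box s is false, so not Box s or Box Box s is true.
      At 4: Box s is false, so not Box s is true.
      At 4: Box Box s requires Box s at every successor {0, 1, 2, 3, 7}.
        Box s fails at 0, so Box Box s is false at 4.
Satisfying worlds: {6}

6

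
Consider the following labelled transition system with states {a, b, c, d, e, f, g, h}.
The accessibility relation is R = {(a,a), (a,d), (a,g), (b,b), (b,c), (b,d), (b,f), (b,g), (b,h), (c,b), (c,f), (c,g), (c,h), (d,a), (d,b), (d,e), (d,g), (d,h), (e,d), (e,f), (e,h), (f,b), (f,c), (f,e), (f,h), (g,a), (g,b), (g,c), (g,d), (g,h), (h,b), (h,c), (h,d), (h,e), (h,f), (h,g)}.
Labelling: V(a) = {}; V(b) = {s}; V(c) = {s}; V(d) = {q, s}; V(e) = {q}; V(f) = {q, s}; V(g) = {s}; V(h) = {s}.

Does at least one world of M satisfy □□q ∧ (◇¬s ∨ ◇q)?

Recall that □ψ holds at a world iff ψ holds at every accessible world, and ◇ψ holds iff ψ holds at some accessible world.
Let φ = □□q ∧ (◇¬s ∨ ◇q). Evaluate φ at each world:
  a (successors {a, d, g}): φ is false.
  b (successors {b, c, d, f, g, h}): φ is false.
  c (successors {b, f, g, h}): φ is false.
  d (successors {a, b, e, g, h}): φ is false.
  e (successors {d, f, h}): φ is false.
  f (successors {b, c, e, h}): φ is false.
  g (successors {a, b, c, d, h}): φ is false.
  h (successors {b, c, d, e, f, g}): φ is false.
For instance, at g:
  At g: □□q is false, ◇¬s ∨ ◇q is true, so □□q ∧ (◇¬s ∨ ◇q) is false.
    At g: □□q requires □q at every successor {a, b, c, d, h}.
      □q fails at a, so □□q is false at g.
    At g: ◇¬s is true, ◇q is true, so ◇¬s ∨ ◇q is true.
      At g: ◇¬s requires ¬s at some successor in {a, b, c, d, h}.
        ¬s holds at a, so ◇¬s is true at g.
      At g: ◇q requires q at some successor in {a, b, c, d, h}.
        q holds at d, so ◇q is true at g.

No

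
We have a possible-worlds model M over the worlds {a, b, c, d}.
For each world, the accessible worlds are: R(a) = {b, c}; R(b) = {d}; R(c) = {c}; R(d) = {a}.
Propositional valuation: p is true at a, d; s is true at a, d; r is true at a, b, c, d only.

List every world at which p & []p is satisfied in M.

d

Let φ = p & []p. Evaluate φ at each world:
  a (successors {b, c}): φ is false.
  b (successors {d}): φ is false.
  c (successors {c}): φ is false.
  d (successors {a}): φ is true.
For instance, at a:
  At a: p is true, []p is false, so p & []p is false.
    At a: []p requires p at every successor {b, c}.
      p fails at b, so []p is false at a.
Satisfying worlds: {d}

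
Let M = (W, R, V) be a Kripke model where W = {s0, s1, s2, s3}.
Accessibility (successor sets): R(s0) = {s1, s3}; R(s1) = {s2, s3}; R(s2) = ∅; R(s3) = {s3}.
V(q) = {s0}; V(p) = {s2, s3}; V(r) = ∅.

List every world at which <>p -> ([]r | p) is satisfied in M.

Recall that []ψ holds at a world iff ψ holds at every accessible world, and <>ψ holds iff ψ holds at some accessible world.
Let φ = <>p -> ([]r | p). Evaluate φ at each world:
  s0 (successors {s1, s3}): φ is false.
  s1 (successors {s2, s3}): φ is false.
  s2 (successors ∅): φ is true.
  s3 (successors {s3}): φ is true.
For instance, at s3:
  At s3: <>p is true, []r | p is true, so <>p -> ([]r | p) is true.
    At s3: <>p requires p at some successor in {s3}.
      p holds at s3, so <>p is true at s3.
    At s3: []r is false, p is true, so []r | p is true.
      At s3: []r requires r at every successor {s3}.
        r fails at s3, so []r is false at s3.
Satisfying worlds: {s2, s3}

s2, s3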